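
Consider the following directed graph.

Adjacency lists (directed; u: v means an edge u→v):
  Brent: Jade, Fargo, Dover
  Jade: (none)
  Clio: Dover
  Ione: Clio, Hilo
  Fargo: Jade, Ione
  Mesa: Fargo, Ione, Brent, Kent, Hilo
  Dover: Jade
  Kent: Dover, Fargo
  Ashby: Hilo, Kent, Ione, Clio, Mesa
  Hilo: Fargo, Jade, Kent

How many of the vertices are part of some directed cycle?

4

A vertex is on a directed cycle iff it belongs to a strongly connected component of size ≥ 2 (or has a self-loop).
The vertices on cycles are {Hilo, Ione, Kent, Fargo} — 4 in total.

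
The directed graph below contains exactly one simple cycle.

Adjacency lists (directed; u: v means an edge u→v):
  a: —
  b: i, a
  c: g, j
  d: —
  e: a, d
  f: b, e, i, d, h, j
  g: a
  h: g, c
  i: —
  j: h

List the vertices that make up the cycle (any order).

c, h, j

DFS with gray/black marking from h:
h gray
  g gray
    a gray
    a black
  g black
  c gray
    c→g: g black — skip
    j gray
      j→h: h is gray → back edge
Back edge closes the cycle h → c → j → h; its vertices are {c, h, j}.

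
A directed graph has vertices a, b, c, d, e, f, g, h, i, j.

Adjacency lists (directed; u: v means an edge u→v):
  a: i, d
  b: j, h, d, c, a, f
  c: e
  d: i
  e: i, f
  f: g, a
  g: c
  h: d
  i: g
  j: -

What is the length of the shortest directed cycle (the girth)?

For each vertex v, BFS finds the shortest path from v back to v.
The shortest such closed walk is c → e → f → g → c, length 4.

4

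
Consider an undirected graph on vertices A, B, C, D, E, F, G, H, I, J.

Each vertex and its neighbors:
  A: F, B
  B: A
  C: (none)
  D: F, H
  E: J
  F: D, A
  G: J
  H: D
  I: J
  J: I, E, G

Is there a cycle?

DFS, tracking each vertex's parent; an edge to a visited non-parent vertex closes a cycle.
Start from E:
visit E (parent –)
  visit J (parent E)
    visit I (parent J)
      I–J: parent, skip
    J–E: parent, skip
    visit G (parent J)
      G–J: parent, skip
visit A (parent –)
  visit F (parent A)
    visit D (parent F)
      D–F: parent, skip
      visit H (parent D)
        H–D: parent, skip
    F–A: parent, skip
  visit B (parent A)
    B–A: parent, skip
visit C (parent –)
No non-parent visited neighbor found — the graph is a forest.

No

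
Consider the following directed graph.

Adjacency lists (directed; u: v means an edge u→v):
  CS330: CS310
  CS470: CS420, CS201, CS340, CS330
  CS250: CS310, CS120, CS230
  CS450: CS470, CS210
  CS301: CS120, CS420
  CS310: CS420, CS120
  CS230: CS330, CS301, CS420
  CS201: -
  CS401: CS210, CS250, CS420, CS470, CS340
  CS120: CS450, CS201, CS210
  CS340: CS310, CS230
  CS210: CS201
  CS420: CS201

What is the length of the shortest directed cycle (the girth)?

5

For each vertex v, BFS finds the shortest path from v back to v.
The shortest such closed walk is CS340 → CS310 → CS120 → CS450 → CS470 → CS340, length 5.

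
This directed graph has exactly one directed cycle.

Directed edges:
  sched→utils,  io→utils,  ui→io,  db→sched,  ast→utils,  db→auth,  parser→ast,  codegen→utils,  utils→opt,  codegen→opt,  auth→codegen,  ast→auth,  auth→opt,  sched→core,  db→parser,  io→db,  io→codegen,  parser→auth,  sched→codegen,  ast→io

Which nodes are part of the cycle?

DFS with gray/black marking from io:
io gray
  db gray
    parser gray
      auth gray
        codegen gray
          utils gray
            opt gray
            opt black
          utils black
          codegen→opt: opt black — skip
        codegen black
        auth→opt: opt black — skip
      auth black
      ast gray
        ast→auth: auth black — skip
        ast→utils: utils black — skip
        ast→io: io is gray → back edge
Back edge closes the cycle io → db → parser → ast → io; its vertices are {db, io, ast, parser}.

db, io, ast, parser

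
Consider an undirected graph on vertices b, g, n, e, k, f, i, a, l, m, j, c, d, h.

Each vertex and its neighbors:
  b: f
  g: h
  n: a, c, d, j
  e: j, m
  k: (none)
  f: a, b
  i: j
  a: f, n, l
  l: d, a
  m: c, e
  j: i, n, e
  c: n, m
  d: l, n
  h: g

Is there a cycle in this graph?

DFS, tracking each vertex's parent; an edge to a visited non-parent vertex closes a cycle.
Start from k:
visit k (parent –)
visit b (parent –)
  visit f (parent b)
    visit a (parent f)
      a–f: parent, skip
      visit n (parent a)
        n–a: parent, skip
        visit c (parent n)
          c–n: parent, skip
          visit m (parent c)
            m–c: parent, skip
            visit e (parent m)
              visit j (parent e)
                visit i (parent j)
                  i–j: parent, skip
                j–n: n visited and ≠ parent → cycle
Cycle: n – c – m – e – j – n.

Yes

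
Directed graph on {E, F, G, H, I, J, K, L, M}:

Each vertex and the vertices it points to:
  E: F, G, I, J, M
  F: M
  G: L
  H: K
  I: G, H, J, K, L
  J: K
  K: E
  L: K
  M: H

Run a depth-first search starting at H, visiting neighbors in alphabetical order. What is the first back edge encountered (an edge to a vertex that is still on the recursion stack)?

DFS from H (visiting neighbors in alphabetical order); mark gray on enter, black on exit:
H gray
  K gray
    E gray
      F gray
        M gray
          M→H: H is gray → back edge
First back edge: M → H.

M->H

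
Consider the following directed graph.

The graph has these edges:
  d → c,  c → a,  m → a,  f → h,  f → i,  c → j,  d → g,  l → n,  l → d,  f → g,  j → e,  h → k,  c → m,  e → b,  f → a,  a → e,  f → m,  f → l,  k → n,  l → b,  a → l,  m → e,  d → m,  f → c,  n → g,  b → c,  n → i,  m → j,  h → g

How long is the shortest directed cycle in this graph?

4

For each vertex v, BFS finds the shortest path from v back to v.
The shortest such closed walk is l → b → c → a → l, length 4.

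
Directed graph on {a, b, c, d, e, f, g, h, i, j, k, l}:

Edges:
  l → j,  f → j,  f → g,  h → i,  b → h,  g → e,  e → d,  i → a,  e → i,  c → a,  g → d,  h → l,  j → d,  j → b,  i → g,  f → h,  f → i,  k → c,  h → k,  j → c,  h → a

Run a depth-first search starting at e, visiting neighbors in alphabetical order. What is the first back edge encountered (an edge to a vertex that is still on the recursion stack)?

DFS from e (visiting neighbors in alphabetical order); mark gray on enter, black on exit:
e gray
  d gray
  d black
  i gray
    a gray
    a black
    g gray
      g→d: d black — skip
      g→e: e is gray → back edge
First back edge: g → e.

g->e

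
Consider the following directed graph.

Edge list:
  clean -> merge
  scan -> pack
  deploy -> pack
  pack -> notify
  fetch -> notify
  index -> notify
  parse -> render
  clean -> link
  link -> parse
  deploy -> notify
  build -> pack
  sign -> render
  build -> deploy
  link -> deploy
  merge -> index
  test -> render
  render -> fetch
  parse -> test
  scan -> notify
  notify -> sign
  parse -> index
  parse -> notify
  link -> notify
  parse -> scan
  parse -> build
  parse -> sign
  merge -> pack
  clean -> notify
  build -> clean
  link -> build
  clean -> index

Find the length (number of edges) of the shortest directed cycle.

3

For each vertex v, BFS finds the shortest path from v back to v.
The shortest such closed walk is clean → link → build → clean, length 3.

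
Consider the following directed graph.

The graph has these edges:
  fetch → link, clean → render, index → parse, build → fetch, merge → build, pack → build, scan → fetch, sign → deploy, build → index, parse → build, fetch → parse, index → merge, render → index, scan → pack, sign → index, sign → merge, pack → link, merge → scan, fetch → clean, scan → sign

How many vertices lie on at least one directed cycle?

10

A vertex is on a directed cycle iff it belongs to a strongly connected component of size ≥ 2 (or has a self-loop).
The vertices on cycles are {pack, scan, sign, build, clean, fetch, index, merge, parse, render} — 10 in total.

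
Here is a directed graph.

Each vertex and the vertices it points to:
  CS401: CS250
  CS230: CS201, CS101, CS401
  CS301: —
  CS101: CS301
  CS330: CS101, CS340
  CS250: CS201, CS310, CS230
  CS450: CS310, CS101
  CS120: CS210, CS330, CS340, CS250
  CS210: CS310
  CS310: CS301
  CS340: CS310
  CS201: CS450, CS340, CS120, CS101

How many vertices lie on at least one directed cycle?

A vertex is on a directed cycle iff it belongs to a strongly connected component of size ≥ 2 (or has a self-loop).
The vertices on cycles are {CS120, CS201, CS230, CS250, CS401} — 5 in total.

5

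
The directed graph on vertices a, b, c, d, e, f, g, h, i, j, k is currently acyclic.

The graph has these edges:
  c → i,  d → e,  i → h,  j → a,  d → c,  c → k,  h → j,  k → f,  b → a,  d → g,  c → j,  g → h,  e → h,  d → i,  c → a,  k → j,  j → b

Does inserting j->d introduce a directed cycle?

Yes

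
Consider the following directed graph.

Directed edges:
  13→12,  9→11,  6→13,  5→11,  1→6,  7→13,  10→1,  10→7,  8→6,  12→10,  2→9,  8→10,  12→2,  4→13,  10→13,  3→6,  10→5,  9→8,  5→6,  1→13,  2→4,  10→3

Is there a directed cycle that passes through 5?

5 is on a cycle iff 5 can reach itself via ≥1 edge.
5 → 6 → 13 → 12 → 10 → 5 — yes.

Yes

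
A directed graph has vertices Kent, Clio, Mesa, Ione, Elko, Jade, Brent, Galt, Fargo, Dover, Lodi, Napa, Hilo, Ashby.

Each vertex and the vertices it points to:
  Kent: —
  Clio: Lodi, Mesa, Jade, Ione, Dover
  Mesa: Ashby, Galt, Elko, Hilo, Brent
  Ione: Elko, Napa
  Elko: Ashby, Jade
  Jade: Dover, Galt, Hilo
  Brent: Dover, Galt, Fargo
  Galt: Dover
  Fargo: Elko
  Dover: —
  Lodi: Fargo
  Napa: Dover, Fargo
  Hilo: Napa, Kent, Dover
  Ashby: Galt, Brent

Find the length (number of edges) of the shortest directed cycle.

For each vertex v, BFS finds the shortest path from v back to v.
The shortest such closed walk is Elko → Ashby → Brent → Fargo → Elko, length 4.

4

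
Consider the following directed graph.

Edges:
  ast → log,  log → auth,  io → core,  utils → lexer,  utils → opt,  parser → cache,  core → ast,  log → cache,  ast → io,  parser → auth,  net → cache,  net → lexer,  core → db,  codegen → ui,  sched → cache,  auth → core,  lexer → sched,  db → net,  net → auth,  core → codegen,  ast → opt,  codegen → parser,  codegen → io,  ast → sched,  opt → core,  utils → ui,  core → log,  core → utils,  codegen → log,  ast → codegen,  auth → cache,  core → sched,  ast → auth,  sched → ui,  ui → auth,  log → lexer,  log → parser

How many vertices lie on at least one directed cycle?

14

A vertex is on a directed cycle iff it belongs to a strongly connected component of size ≥ 2 (or has a self-loop).
The vertices on cycles are {db, io, ui, ast, log, net, opt, auth, core, lexer, sched, utils, parser, codegen} — 14 in total.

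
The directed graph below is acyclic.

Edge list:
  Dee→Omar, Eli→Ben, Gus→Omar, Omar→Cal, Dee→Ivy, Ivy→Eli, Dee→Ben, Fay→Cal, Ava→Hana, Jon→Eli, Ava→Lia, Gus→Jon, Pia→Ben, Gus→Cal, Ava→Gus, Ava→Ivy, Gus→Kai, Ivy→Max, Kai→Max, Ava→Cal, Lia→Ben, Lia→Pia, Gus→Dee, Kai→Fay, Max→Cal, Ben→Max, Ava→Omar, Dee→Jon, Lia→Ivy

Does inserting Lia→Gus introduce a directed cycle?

No

Adding Lia→Gus creates a cycle iff Gus can already reach Lia.
Explore from Gus: no path reaches Lia. The graph stays acyclic.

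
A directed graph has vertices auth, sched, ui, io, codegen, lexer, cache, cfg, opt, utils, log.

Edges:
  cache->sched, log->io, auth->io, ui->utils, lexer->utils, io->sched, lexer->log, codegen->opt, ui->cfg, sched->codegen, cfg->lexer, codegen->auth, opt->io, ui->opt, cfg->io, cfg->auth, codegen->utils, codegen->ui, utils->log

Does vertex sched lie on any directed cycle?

Yes

sched is on a cycle iff sched can reach itself via ≥1 edge.
sched → codegen → opt → io → sched — yes.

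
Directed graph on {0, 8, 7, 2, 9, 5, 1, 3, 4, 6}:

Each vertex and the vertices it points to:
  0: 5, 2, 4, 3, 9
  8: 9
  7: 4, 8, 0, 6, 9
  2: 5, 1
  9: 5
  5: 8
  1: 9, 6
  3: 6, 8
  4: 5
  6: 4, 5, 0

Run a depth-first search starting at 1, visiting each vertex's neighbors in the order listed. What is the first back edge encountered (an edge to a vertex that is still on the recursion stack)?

DFS from 1 (visiting each vertex's neighbors in the order listed); mark gray on enter, black on exit:
1 gray
  9 gray
    5 gray
      8 gray
        8→9: 9 is gray → back edge
First back edge: 8 → 9.

8->9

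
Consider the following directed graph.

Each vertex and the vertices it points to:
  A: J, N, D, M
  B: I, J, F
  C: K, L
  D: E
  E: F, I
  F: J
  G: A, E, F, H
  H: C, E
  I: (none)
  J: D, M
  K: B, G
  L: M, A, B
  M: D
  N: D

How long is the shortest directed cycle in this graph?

4

For each vertex v, BFS finds the shortest path from v back to v.
The shortest such closed walk is K → G → H → C → K, length 4.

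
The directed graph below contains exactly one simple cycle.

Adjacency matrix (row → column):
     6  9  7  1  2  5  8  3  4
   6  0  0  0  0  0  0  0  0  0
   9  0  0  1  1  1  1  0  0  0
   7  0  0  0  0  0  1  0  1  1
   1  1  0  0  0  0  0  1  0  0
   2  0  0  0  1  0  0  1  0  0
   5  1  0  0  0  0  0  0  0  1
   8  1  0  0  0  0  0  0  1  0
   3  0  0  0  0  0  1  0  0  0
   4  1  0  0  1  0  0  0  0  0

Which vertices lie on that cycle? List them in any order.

1, 3, 4, 5, 8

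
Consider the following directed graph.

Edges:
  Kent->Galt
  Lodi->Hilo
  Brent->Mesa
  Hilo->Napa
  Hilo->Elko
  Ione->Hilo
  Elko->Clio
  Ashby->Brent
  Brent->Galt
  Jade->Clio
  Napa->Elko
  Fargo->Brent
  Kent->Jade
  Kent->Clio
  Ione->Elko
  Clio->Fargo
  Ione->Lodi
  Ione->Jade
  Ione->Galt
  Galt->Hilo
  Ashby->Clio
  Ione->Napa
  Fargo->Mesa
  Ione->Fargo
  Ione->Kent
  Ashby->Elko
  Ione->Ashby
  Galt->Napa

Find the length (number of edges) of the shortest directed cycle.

6

For each vertex v, BFS finds the shortest path from v back to v.
The shortest such closed walk is Fargo → Brent → Galt → Napa → Elko → Clio → Fargo, length 6.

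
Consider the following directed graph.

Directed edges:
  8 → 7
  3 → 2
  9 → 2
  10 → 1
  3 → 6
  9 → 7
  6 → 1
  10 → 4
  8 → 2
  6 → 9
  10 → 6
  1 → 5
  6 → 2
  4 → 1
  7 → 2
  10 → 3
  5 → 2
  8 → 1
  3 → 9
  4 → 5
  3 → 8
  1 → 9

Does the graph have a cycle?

No

DFS with white/gray/black marking, starting from 7:
7 gray
  2 gray
  2 black
7 black
10 gray
  4 gray
    1 gray
      9 gray
        9→2: 2 black — skip
        9→7: 7 black — skip
      9 black
      5 gray
        5→2: 2 black — skip
      5 black
    1 black
    4→5: 5 black — skip
  4 black
  3 gray
    8 gray
      8→2: 2 black — skip
      8→1: 1 black — skip
      8→7: 7 black — skip
    8 black
    6 gray
      6→2: 2 black — skip
      6→9: 9 black — skip
      6→1: 1 black — skip
    6 black
    3→9: 9 black — skip
    3→2: 2 black — skip
  3 black
  10→1: 1 black — skip
  10→6: 6 black — skip
10 black
Every edge goes to a white or black vertex — no back edge, so the graph is acyclic.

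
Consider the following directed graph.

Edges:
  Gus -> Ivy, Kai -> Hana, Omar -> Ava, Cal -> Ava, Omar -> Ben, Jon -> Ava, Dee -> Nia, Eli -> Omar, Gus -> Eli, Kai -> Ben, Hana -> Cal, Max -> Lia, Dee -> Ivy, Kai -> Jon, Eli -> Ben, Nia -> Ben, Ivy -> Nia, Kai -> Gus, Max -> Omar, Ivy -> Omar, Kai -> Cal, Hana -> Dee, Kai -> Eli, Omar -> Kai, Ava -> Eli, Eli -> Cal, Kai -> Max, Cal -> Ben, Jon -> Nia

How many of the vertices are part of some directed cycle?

11

A vertex is on a directed cycle iff it belongs to a strongly connected component of size ≥ 2 (or has a self-loop).
The vertices on cycles are {Ava, Cal, Dee, Eli, Gus, Ivy, Jon, Kai, Max, Hana, Omar} — 11 in total.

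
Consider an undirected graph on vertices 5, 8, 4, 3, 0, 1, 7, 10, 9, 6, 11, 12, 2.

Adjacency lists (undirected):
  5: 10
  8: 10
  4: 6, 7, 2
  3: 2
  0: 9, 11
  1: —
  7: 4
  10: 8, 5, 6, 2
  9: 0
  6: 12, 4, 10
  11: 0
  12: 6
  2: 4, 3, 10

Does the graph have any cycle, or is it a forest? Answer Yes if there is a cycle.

Yes

DFS, tracking each vertex's parent; an edge to a visited non-parent vertex closes a cycle.
Start from 0:
visit 0 (parent –)
  visit 9 (parent 0)
    9–0: parent, skip
  visit 11 (parent 0)
    11–0: parent, skip
visit 5 (parent –)
  visit 10 (parent 5)
    visit 8 (parent 10)
      8–10: parent, skip
    10–5: parent, skip
    visit 6 (parent 10)
      visit 12 (parent 6)
        12–6: parent, skip
      visit 4 (parent 6)
        4–6: parent, skip
        visit 7 (parent 4)
          7–4: parent, skip
        visit 2 (parent 4)
          2–4: parent, skip
          visit 3 (parent 2)
            3–2: parent, skip
          2–10: 10 visited and ≠ parent → cycle
Cycle: 10 – 6 – 4 – 2 – 10.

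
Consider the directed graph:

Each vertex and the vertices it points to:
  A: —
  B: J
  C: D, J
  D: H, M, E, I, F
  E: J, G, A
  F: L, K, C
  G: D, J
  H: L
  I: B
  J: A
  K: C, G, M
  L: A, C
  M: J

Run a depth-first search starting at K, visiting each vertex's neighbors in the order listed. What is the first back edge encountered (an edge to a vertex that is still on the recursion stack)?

L->C

DFS from K (visiting each vertex's neighbors in the order listed); mark gray on enter, black on exit:
K gray
  C gray
    D gray
      H gray
        L gray
          A gray
          A black
          L→C: C is gray → back edge
First back edge: L → C.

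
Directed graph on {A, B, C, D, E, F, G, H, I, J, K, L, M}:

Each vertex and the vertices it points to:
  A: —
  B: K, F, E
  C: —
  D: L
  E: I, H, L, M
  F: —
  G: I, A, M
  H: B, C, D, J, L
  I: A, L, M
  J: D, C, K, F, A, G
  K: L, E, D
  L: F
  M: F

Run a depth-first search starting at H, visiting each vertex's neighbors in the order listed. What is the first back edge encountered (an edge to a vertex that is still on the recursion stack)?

DFS from H (visiting each vertex's neighbors in the order listed); mark gray on enter, black on exit:
H gray
  B gray
    K gray
      L gray
        F gray
        F black
      L black
      E gray
        I gray
          A gray
          A black
          I→L: L black — skip
          M gray
            M→F: F black — skip
          M black
        I black
        E→H: H is gray → back edge
First back edge: E → H.

E->H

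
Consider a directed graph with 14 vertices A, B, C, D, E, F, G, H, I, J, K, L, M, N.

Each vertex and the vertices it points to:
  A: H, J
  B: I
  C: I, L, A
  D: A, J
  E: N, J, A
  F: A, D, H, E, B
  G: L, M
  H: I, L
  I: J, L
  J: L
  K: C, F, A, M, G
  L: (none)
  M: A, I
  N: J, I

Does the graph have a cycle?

No

DFS with white/gray/black marking, starting from L:
L gray
L black
A gray
  H gray
    I gray
      J gray
        J→L: L black — skip
      J black
      I→L: L black — skip
    I black
    H→L: L black — skip
  H black
  A→J: J black — skip
A black
B gray
  B→I: I black — skip
B black
C gray
  C→I: I black — skip
  C→L: L black — skip
  C→A: A black — skip
C black
D gray
  D→A: A black — skip
  D→J: J black — skip
D black
E gray
  N gray
    N→J: J black — skip
    N→I: I black — skip
  N black
  E→J: J black — skip
  E→A: A black — skip
E black
F gray
  F→A: A black — skip
  F→D: D black — skip
  F→H: H black — skip
  F→E: E black — skip
  F→B: B black — skip
F black
G gray
  G→L: L black — skip
  M gray
    M→A: A black — skip
    M→I: I black — skip
  M black
G black
K gray
  K→C: C black — skip
  K→F: F black — skip
  K→A: A black — skip
  K→M: M black — skip
  K→G: G black — skip
K black
Every edge goes to a white or black vertex — no back edge, so the graph is acyclic.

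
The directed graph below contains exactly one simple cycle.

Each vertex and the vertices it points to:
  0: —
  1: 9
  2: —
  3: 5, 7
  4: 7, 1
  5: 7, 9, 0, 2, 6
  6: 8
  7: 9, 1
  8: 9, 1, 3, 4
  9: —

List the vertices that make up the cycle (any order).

3, 5, 6, 8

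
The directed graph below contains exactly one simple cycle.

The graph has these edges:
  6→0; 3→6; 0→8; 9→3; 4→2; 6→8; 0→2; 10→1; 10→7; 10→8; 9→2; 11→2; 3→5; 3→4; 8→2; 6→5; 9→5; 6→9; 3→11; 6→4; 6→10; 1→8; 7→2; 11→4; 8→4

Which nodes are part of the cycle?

3, 6, 9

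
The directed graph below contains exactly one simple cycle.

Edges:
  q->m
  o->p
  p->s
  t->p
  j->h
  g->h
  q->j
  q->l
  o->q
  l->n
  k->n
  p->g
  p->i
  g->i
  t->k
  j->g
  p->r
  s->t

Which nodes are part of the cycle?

p, s, t

DFS with gray/black marking from p:
p gray
  s gray
    t gray
      t→p: p is gray → back edge
Back edge closes the cycle p → s → t → p; its vertices are {p, s, t}.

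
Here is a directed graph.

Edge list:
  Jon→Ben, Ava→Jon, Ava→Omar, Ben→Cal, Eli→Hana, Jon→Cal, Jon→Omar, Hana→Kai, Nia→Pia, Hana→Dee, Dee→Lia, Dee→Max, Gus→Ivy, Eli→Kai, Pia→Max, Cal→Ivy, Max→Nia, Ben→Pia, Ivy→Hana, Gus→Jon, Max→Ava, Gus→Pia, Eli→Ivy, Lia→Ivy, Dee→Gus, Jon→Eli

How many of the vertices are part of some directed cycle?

A vertex is on a directed cycle iff it belongs to a strongly connected component of size ≥ 2 (or has a self-loop).
The vertices on cycles are {Ava, Ben, Cal, Dee, Eli, Gus, Ivy, Jon, Lia, Max, Nia, Pia, Hana} — 13 in total.

13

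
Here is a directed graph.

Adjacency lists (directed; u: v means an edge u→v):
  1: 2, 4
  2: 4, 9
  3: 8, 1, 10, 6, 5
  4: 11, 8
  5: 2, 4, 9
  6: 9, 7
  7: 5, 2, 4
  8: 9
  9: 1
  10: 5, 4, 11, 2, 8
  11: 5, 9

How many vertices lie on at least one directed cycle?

A vertex is on a directed cycle iff it belongs to a strongly connected component of size ≥ 2 (or has a self-loop).
The vertices on cycles are {1, 2, 4, 5, 8, 9, 11} — 7 in total.

7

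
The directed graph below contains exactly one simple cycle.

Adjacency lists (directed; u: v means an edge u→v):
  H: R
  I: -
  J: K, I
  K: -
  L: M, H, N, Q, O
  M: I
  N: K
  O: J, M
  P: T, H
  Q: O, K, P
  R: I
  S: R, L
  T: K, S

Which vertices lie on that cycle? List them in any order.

DFS with gray/black marking from L:
L gray
  M gray
    I gray
    I black
  M black
  H gray
    R gray
      R→I: I black — skip
    R black
  H black
  N gray
    K gray
    K black
  N black
  Q gray
    O gray
      J gray
        J→K: K black — skip
        J→I: I black — skip
      J black
      O→M: M black — skip
    O black
    Q→K: K black — skip
    P gray
      T gray
        T→K: K black — skip
        S gray
          S→R: R black — skip
          S→L: L is gray → back edge
Back edge closes the cycle L → Q → P → T → S → L; its vertices are {L, P, Q, S, T}.

L, P, Q, S, T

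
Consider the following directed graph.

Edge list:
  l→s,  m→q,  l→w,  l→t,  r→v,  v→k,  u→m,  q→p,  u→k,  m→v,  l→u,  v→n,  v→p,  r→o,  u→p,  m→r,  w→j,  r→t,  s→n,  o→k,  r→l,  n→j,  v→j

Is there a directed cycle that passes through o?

No

o lies on a cycle iff there is a path from o back to itself.
Exploring from o, it never reaches itself; equivalently, its strongly connected component is a singleton.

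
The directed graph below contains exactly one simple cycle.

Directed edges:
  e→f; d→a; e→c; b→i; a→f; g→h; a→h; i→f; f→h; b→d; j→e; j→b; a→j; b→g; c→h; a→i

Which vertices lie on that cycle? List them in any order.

a, b, d, j

DFS with gray/black marking from j:
j gray
  e gray
    c gray
      h gray
      h black
    c black
    f gray
      f→h: h black — skip
    f black
  e black
  b gray
    g gray
      g→h: h black — skip
    g black
    i gray
      i→f: f black — skip
    i black
    d gray
      a gray
        a→f: f black — skip
        a→i: i black — skip
        a→h: h black — skip
        a→j: j is gray → back edge
Back edge closes the cycle j → b → d → a → j; its vertices are {a, b, d, j}.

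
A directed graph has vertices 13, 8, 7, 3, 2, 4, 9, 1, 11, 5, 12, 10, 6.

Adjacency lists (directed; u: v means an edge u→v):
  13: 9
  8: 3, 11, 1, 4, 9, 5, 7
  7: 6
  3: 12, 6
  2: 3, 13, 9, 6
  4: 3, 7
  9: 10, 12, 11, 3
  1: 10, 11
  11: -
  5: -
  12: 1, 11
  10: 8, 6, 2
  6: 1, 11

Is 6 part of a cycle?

Yes

6 is on a cycle iff 6 can reach itself via ≥1 edge.
6 → 1 → 10 → 6 — yes.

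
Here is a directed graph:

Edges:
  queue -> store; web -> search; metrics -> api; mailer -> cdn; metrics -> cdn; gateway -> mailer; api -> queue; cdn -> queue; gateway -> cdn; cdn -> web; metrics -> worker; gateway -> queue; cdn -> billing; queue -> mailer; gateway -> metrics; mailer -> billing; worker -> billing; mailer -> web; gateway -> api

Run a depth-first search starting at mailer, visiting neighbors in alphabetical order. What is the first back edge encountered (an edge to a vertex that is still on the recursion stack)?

queue->mailer

DFS from mailer (visiting neighbors in alphabetical order); mark gray on enter, black on exit:
mailer gray
  billing gray
  billing black
  cdn gray
    cdn→billing: billing black — skip
    queue gray
      queue→mailer: mailer is gray → back edge
First back edge: queue → mailer.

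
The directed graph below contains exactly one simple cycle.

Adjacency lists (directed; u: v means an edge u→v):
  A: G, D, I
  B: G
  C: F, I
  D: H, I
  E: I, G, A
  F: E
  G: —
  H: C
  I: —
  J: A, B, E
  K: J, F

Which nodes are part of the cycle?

A, C, D, E, F, H

DFS with gray/black marking from A:
A gray
  G gray
  G black
  D gray
    H gray
      C gray
        F gray
          E gray
            I gray
            I black
            E→G: G black — skip
            E→A: A is gray → back edge
Back edge closes the cycle A → D → H → C → F → E → A; its vertices are {A, C, D, E, F, H}.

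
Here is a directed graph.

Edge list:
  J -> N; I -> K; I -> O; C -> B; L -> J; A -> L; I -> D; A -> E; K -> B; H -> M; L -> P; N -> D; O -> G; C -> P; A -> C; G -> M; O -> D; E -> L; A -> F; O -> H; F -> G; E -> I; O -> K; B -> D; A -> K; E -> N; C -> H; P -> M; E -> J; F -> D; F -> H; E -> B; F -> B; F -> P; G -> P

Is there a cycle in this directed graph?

No

DFS with white/gray/black marking, starting from P:
P gray
  M gray
  M black
P black
A gray
  F gray
    H gray
      H→M: M black — skip
    H black
    G gray
      G→M: M black — skip
      G→P: P black — skip
    G black
    B gray
      D gray
      D black
    B black
    F→D: D black — skip
    F→P: P black — skip
  F black
  E gray
    L gray
      L→P: P black — skip
      J gray
        N gray
          N→D: D black — skip
        N black
      J black
    L black
    I gray
      O gray
        O→G: G black — skip
        O→H: H black — skip
        K gray
          K→B: B black — skip
        K black
        O→D: D black — skip
      O black
      I→K: K black — skip
      I→D: D black — skip
    I black
    E→B: B black — skip
    E→N: N black — skip
    E→J: J black — skip
  E black
  A→L: L black — skip
  C gray
    C→P: P black — skip
    C→H: H black — skip
    C→B: B black — skip
  C black
  A→K: K black — skip
A black
Every edge goes to a white or black vertex — no back edge, so the graph is acyclic.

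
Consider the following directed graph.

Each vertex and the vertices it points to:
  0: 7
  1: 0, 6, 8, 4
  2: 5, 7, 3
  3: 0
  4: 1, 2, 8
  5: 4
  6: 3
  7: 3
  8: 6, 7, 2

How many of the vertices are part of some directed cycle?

A vertex is on a directed cycle iff it belongs to a strongly connected component of size ≥ 2 (or has a self-loop).
The vertices on cycles are {0, 1, 2, 3, 4, 5, 7, 8} — 8 in total.

8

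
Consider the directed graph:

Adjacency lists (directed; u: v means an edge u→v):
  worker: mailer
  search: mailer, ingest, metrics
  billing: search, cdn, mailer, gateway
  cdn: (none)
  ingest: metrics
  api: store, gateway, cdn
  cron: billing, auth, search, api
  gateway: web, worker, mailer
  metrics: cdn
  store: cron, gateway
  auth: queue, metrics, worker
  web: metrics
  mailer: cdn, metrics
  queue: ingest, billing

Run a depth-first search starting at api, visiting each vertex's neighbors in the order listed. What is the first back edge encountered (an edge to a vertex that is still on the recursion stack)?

cron->api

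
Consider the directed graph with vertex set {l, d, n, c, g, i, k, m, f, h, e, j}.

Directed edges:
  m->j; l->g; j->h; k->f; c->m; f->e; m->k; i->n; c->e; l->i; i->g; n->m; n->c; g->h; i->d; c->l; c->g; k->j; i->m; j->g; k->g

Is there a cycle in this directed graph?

DFS with white/gray/black marking, starting from l:
l gray
  g gray
    h gray
    h black
  g black
  i gray
    d gray
    d black
    n gray
      c gray
        c→g: g black — skip
        e gray
        e black
        c→l: l is gray → back edge
Back edge found, so a cycle exists: l → i → n → c → l.

Yes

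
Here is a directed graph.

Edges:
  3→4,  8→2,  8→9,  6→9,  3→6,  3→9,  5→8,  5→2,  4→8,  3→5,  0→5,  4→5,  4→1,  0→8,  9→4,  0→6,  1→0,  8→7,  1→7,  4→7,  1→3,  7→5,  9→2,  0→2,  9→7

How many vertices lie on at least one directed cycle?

A vertex is on a directed cycle iff it belongs to a strongly connected component of size ≥ 2 (or has a self-loop).
The vertices on cycles are {0, 1, 3, 4, 5, 6, 7, 8, 9} — 9 in total.

9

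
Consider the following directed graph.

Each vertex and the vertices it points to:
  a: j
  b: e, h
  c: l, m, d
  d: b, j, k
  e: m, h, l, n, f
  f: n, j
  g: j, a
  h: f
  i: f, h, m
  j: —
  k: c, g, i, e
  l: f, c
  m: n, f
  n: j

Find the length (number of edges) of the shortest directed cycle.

2

For each vertex v, BFS finds the shortest path from v back to v.
The shortest such closed walk is c → l → c, length 2.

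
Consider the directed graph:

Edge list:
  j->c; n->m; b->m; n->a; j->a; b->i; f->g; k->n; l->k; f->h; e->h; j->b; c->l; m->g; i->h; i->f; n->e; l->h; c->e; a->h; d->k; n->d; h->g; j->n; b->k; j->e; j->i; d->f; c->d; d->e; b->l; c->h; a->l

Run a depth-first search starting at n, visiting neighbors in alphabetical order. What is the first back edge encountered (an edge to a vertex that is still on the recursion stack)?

k→n

DFS from n (visiting neighbors in alphabetical order); mark gray on enter, black on exit:
n gray
  a gray
    h gray
      g gray
      g black
    h black
    l gray
      l→h: h black — skip
      k gray
        k→n: n is gray → back edge
First back edge: k → n.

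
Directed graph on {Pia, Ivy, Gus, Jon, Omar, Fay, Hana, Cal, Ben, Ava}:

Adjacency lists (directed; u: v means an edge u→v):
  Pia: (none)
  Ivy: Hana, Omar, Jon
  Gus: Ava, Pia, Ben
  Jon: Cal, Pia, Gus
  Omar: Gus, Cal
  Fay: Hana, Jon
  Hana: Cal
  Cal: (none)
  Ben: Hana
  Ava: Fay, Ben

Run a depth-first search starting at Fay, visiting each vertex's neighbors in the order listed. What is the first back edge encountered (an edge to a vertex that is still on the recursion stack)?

Ava→Fay

DFS from Fay (visiting each vertex's neighbors in the order listed); mark gray on enter, black on exit:
Fay gray
  Hana gray
    Cal gray
    Cal black
  Hana black
  Jon gray
    Jon→Cal: Cal black — skip
    Pia gray
    Pia black
    Gus gray
      Ava gray
        Ava→Fay: Fay is gray → back edge
First back edge: Ava → Fay.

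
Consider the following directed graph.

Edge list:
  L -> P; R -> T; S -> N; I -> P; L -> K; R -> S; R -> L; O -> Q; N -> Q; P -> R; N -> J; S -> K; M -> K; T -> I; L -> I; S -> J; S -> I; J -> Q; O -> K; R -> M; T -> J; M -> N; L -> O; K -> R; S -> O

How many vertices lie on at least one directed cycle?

9

A vertex is on a directed cycle iff it belongs to a strongly connected component of size ≥ 2 (or has a self-loop).
The vertices on cycles are {I, K, L, M, O, P, R, S, T} — 9 in total.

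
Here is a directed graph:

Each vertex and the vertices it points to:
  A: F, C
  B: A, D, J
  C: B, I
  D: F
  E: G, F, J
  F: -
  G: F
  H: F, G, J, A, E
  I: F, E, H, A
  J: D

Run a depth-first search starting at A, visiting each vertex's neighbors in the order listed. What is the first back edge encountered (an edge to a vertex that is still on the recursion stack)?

DFS from A (visiting each vertex's neighbors in the order listed); mark gray on enter, black on exit:
A gray
  F gray
  F black
  C gray
    B gray
      B→A: A is gray → back edge
First back edge: B → A.

B→A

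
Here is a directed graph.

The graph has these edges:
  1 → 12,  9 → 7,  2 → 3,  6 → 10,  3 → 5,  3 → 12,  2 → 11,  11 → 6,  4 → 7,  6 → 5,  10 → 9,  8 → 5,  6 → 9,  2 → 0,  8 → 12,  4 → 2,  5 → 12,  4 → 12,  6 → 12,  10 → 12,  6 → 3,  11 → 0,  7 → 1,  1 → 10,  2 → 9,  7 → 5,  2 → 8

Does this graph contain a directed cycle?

Yes

DFS with white/gray/black marking, starting from 7:
7 gray
  5 gray
    12 gray
    12 black
  5 black
  1 gray
    10 gray
      9 gray
        9→7: 7 is gray → back edge
Back edge found, so a cycle exists: 7 → 1 → 10 → 9 → 7.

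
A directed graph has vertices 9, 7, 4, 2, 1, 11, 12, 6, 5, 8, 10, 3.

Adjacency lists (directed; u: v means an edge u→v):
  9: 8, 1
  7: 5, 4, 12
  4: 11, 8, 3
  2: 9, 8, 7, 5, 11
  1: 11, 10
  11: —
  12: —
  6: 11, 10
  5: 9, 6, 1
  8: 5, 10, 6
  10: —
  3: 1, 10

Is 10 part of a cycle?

No

10 lies on a cycle iff there is a path from 10 back to itself.
Exploring from 10, it never reaches itself; equivalently, its strongly connected component is a singleton.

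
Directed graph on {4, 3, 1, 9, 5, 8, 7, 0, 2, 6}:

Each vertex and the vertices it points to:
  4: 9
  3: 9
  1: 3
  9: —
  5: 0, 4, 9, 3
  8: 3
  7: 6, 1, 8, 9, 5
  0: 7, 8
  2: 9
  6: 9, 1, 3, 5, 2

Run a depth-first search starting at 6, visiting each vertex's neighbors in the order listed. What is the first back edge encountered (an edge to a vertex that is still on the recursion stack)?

7->6

DFS from 6 (visiting each vertex's neighbors in the order listed); mark gray on enter, black on exit:
6 gray
  9 gray
  9 black
  1 gray
    3 gray
      3→9: 9 black — skip
    3 black
  1 black
  6→3: 3 black — skip
  5 gray
    0 gray
      7 gray
        7→6: 6 is gray → back edge
First back edge: 7 → 6.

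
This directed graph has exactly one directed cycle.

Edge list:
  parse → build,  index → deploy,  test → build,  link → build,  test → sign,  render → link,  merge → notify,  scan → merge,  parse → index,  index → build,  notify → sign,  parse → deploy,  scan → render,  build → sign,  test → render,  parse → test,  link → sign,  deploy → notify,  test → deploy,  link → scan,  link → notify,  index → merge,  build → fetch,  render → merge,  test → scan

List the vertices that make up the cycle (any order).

DFS with gray/black marking from scan:
scan gray
  render gray
    link gray
      notify gray
        sign gray
        sign black
      notify black
      link→sign: sign black — skip
      build gray
        build→sign: sign black — skip
        fetch gray
        fetch black
      build black
      link→scan: scan is gray → back edge
Back edge closes the cycle scan → render → link → scan; its vertices are {link, scan, render}.

link, scan, render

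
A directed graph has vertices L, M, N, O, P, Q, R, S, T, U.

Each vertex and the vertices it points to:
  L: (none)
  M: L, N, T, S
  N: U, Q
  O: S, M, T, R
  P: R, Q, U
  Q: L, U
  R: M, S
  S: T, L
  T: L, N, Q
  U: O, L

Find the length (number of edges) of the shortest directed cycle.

For each vertex v, BFS finds the shortest path from v back to v.
The shortest such closed walk is U → O → T → Q → U, length 4.

4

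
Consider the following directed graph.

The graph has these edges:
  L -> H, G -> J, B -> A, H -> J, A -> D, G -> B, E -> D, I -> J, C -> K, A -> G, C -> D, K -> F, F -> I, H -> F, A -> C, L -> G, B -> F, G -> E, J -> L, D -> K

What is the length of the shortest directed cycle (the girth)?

3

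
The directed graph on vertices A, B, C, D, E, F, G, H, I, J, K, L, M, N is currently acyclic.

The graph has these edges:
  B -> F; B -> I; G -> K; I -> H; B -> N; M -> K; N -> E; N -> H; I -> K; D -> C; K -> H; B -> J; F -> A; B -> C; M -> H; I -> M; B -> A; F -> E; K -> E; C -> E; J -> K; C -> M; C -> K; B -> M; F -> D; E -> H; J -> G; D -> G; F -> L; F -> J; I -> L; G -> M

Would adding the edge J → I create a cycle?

No

Adding J→I creates a cycle iff I can already reach J.
Explore from I: no path reaches J. The graph stays acyclic.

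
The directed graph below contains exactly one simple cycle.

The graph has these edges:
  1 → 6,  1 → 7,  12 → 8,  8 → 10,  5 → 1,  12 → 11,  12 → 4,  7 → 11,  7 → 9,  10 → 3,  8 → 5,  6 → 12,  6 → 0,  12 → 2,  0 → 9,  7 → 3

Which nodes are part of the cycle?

DFS with gray/black marking from 1:
1 gray
  7 gray
    11 gray
    11 black
    9 gray
    9 black
    3 gray
    3 black
  7 black
  6 gray
    0 gray
      0→9: 9 black — skip
    0 black
    12 gray
      12→11: 11 black — skip
      2 gray
      2 black
      4 gray
      4 black
      8 gray
        10 gray
          10→3: 3 black — skip
        10 black
        5 gray
          5→1: 1 is gray → back edge
Back edge closes the cycle 1 → 6 → 12 → 8 → 5 → 1; its vertices are {1, 5, 6, 8, 12}.

1, 5, 6, 8, 12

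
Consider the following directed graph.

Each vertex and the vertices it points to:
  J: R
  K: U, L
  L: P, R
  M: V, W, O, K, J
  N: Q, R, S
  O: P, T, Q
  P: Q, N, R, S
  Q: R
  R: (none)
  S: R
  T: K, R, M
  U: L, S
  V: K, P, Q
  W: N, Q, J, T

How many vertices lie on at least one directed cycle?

4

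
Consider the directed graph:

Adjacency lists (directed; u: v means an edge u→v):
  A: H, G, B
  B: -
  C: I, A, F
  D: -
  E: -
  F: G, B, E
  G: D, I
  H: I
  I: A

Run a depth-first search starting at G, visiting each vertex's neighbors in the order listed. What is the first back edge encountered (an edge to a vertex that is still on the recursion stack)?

DFS from G (visiting each vertex's neighbors in the order listed); mark gray on enter, black on exit:
G gray
  D gray
  D black
  I gray
    A gray
      H gray
        H→I: I is gray → back edge
First back edge: H → I.

H→I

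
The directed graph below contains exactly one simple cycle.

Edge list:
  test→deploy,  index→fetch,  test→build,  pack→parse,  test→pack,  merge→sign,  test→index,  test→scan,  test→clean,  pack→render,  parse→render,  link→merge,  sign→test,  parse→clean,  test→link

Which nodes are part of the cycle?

link, sign, test, merge

DFS with gray/black marking from test:
test gray
  deploy gray
  deploy black
  link gray
    merge gray
      sign gray
        sign→test: test is gray → back edge
Back edge closes the cycle test → link → merge → sign → test; its vertices are {link, sign, test, merge}.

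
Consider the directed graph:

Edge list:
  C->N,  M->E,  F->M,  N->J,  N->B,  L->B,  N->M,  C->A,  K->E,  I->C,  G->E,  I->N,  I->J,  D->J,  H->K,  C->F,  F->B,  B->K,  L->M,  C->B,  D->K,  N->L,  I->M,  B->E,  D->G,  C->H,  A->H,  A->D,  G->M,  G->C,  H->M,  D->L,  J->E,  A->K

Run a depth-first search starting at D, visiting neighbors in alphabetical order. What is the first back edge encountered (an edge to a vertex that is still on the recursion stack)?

A->D

DFS from D (visiting neighbors in alphabetical order); mark gray on enter, black on exit:
D gray
  G gray
    C gray
      A gray
        A→D: D is gray → back edge
First back edge: A → D.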